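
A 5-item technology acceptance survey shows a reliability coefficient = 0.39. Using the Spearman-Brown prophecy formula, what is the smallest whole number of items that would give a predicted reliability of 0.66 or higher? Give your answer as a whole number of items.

Invert Spearman-Brown to solve for n:
n = r_target (1 − r_old) / [ r_old (1 − r_target) ]
n = 0.66 × (1 − 0.39) / [ 0.39 × (1 − 0.66) ]
n = 0.4026 / 0.1326 ≈ 3.0362
3.0362 × 5 = 15.18 → 16 items

16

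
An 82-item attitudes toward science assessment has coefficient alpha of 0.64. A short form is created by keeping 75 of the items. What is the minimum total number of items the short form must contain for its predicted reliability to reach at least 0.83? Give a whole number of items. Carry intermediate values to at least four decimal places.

226

First, r for the 75-item form: n = 75/82 = 0.9146, so r_75 = 0.9146·0.64/(1 + (0.9146 − 1)·0.64) = 0.6192
Then solve for n' with r_old = 0.6192, r_target = 0.83: n' = 0.83(1 − 0.6192)/[0.6192(1 − 0.83)] = 3.0026
Total items = 3.0026 × 75 = 225.20, rounded up to 226.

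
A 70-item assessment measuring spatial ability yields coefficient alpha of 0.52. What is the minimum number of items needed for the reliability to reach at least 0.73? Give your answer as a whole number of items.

175

Rearranging the Spearman-Brown formula for n,
n = r*(1 − r) / [ r (1 − r*) ]
n = 0.73(1 − 0.52) / [0.52(1 − 0.73)]
  = 0.3504 / 0.1404 = 2.4957
2.4957 × 70 = 174.70 → 175 items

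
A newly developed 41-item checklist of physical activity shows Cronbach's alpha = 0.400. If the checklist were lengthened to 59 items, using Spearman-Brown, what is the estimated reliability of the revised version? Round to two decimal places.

Length ratio n = 59/41 = 1.439
Spearman-Brown: r_new = n·r / (1 + (n − 1)·r)
r_new = 1.439·0.400 / [1 + (1.439 − 1)·0.400]
r_new = 0.5756 / 1.1756 ≈ 0.4896

0.49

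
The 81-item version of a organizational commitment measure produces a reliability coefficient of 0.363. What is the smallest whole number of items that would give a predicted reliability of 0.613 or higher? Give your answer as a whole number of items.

226

Spearman-Brown solved for the length factor n:
n = r*(1 − r) / [ r (1 − r*) ]
n = 0.613 × (1 − 0.363) / [ 0.363 × (1 − 0.613) ]
n = 0.390481 / 0.140481 ≈ 2.7796
Items needed = n × 81 = 2.7796 × 81 ≈ 225.15 → round up to 226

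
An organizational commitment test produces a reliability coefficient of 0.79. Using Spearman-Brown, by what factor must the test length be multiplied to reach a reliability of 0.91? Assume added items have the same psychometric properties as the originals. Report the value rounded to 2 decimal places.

2.69

n = 0.91(1 − 0.79) / [0.79(1 − 0.91)]
  = 0.1911 / 0.0711 = 2.6878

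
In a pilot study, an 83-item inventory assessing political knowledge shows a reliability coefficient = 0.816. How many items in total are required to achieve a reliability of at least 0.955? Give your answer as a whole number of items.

Spearman-Brown solved for the length factor n:
n = r*(1 − r) / [ r (1 − r*) ]
n = [0.955 × 0.184] / [0.816 × 0.045]
n = 0.175720 / 0.036720 ≈ 4.7854
4.7854 × 83 = 397.19 → 398 items

398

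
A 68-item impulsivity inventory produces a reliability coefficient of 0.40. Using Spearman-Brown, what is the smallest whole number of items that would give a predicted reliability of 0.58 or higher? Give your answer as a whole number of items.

141

Spearman-Brown solved for the length factor n:
n = r*(1 − r) / [ r (1 − r*) ]
n = [0.58 × 0.60] / [0.40 × 0.42]
n = 0.3480 / 0.1680 ≈ 2.0714
2.0714 × 68 = 140.86 → 141 items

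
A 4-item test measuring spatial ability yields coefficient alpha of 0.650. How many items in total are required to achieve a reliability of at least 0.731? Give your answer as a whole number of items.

Invert Spearman-Brown to solve for n:
n = r*(1 − r) / [ r (1 − r*) ]
n = [0.731 × 0.350] / [0.650 × 0.269]
  = 0.255850 / 0.174850 = 1.4633
Items needed = n × 4 = 1.4633 × 4 ≈ 5.85 → round up to 6

6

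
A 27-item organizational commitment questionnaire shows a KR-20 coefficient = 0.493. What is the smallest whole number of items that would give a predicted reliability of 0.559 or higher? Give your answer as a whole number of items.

Invert Spearman-Brown to solve for n:
n = r*(1 − r) / [ r (1 − r*) ]
n = [0.559 × 0.507] / [0.493 × 0.441]
n = 0.283413 / 0.217413 ≈ 1.3036
So the test needs 1.3036 × 27 ≈ 35.20 items; rounding up, 36.

36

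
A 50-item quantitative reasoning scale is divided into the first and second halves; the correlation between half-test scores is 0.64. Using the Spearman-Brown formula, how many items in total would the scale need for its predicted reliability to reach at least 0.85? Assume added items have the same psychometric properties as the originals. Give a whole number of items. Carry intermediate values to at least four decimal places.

Corrected full-test reliability: r_full = 2 × 0.64 / (1 + 0.64) ≈ 0.7805
Solve Spearman-Brown for n: n = 0.85(1 − 0.7805) / [0.7805(1 − 0.85)] = 1.5936
Required items = 1.5936 × 50 = 79.68, so 80 items.

80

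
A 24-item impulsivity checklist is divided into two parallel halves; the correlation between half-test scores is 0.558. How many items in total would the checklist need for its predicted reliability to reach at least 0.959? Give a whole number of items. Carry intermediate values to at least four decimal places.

223

Corrected full-test reliability: r_full = 2 × 0.558 / (1 + 0.558) ≈ 0.7163
n = r_tgt(1 − r_full) / [r_full(1 − r_tgt)] = 0.959 × 0.2837 / (0.7163 × 0.041) ≈ 9.2640
Items = 9.2640 × 24 ≈ 222.34 → 223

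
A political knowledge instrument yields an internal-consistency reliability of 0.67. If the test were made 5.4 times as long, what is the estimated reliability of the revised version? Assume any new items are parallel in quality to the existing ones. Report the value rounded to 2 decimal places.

0.92

r_new = (5.4 × 0.67) / (1 + (5.4 − 1) × 0.67)
     = 3.6180 / 3.9480 = 0.9164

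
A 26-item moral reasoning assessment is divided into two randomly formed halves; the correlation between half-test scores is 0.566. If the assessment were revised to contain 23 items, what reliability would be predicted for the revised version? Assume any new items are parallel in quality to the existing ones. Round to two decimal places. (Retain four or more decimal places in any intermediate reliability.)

0.70

Full-test reliability from the split-half r: r_full = 2(0.566)/(1 + 0.566) = 0.7229
Length factor from 26 to 23 items: n = 23/26 = 0.8846
r_new = n·r_full / (1 + (n − 1)·r_full) = 0.6395 / 0.9166 ≈ 0.6977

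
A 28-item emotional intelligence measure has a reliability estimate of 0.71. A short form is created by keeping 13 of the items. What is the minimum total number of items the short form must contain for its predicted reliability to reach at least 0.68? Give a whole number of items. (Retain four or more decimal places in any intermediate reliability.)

25

First, r for the 13-item form: n = 13/28 = 0.4643, so r_13 = 0.4643·0.71/(1 + (0.4643 − 1)·0.71) = 0.5320
Then solve for n' with r_old = 0.5320, r_target = 0.68: n' = 0.68(1 − 0.5320)/[0.5320(1 − 0.68)] = 1.8694
Items = 1.8694 × 13 ≈ 24.30 → 25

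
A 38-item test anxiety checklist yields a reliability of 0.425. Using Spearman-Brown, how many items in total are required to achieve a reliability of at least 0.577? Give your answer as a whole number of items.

71

Invert Spearman-Brown to solve for n:
n = r_target (1 − r_old) / [ r_old (1 − r_target) ]
n = 0.577 × (1 − 0.425) / [ 0.425 × (1 − 0.577) ]
  = 0.331775 / 0.179775 = 1.8455
So the test needs 1.8455 × 38 ≈ 70.13 items; rounding up, 71.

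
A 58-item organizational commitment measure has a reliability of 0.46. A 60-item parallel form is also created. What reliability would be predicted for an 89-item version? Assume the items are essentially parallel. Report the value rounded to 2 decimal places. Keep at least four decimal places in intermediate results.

0.57

Only the ratio of lengths matters: n = 89/58 = 1.5345
r_{89} = n·r / (1 + (n − 1)·r) = 0.7059 / 1.2459 ≈ 0.5666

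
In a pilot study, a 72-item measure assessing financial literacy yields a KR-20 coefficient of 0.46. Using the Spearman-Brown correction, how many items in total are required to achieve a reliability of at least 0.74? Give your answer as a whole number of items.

241

Invert Spearman-Brown to solve for n:
n = r_target (1 − r_old) / [ r_old (1 − r_target) ]
n = [0.74 × 0.54] / [0.46 × 0.26]
  = 0.3996 / 0.1196 = 3.3411
So the test needs 3.3411 × 72 ≈ 240.56 items; rounding up, 241.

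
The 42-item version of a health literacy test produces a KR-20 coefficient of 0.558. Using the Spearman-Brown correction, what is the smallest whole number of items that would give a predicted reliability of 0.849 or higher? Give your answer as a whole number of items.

Rearranging the Spearman-Brown formula for n,
n = r*(1 − r) / [ r (1 − r*) ]
n = 0.849(1 − 0.558) / [0.558(1 − 0.849)]
  = 0.375258 / 0.084258 = 4.4537
So the test needs 4.4537 × 42 ≈ 187.06 items; rounding up, 188.

188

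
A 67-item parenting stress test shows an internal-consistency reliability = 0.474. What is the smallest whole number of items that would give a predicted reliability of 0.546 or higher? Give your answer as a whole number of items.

n = 0.546 × (1 − 0.474) / [ 0.474 × (1 − 0.546) ]
n = 0.287196 / 0.215196 ≈ 1.3346
1.3346 × 67 = 89.42 → 90 items

90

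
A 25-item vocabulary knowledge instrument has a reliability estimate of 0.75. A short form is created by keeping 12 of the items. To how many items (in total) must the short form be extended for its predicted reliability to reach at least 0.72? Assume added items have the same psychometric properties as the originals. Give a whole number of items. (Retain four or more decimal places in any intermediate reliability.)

First, r for the 12-item form: n = 12/25 = 0.4800, so r_12 = 0.4800·0.75/(1 + (0.4800 − 1)·0.75) = 0.5902
Length factor from the short form to reach 0.72: n' = 0.72(1 − 0.5902) / [0.5902(1 − 0.72)] ≈ 1.7854
Items = 1.7854 × 12 ≈ 21.42 → 22

22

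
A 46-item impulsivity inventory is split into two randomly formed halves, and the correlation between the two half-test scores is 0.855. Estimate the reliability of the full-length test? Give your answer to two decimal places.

0.92

Each half is half the length of the full test, so the full test is n = 2 times a half.
r_full = 2(0.855) / (1 + 0.855)
       = 1.7100 / 1.8550 = 0.9218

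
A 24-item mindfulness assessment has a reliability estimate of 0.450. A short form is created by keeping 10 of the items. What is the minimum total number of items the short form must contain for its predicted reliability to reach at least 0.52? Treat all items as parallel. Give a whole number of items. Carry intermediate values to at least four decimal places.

First, r for the 10-item form: n = 10/24 = 0.4167, so r_10 = 0.4167·0.450/(1 + (0.4167 − 1)·0.450) = 0.2543
Length factor from the short form to reach 0.52: n' = 0.52(1 − 0.2543) / [0.2543(1 − 0.52)] ≈ 3.1767
Items = 3.1767 × 10 ≈ 31.77 → 32

32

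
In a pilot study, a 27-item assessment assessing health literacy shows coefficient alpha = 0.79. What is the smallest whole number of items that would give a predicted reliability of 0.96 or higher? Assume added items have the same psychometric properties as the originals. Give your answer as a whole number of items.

173

Rearranging the Spearman-Brown formula for n,
n = r*(1 − r) / [ r (1 − r*) ]
n = [0.96 × 0.21] / [0.79 × 0.04]
n = 0.2016 / 0.0316 ≈ 6.3797
So the test needs 6.3797 × 27 ≈ 172.25 items; rounding up, 173.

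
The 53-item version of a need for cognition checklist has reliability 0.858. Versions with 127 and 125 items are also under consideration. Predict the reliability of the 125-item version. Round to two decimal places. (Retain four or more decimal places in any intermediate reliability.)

0.93

Only the ratio of lengths matters: n = 125/53 = 2.3585
r_{125} = n·r / (1 + (n − 1)·r) = 2.0236 / 2.1656 ≈ 0.9344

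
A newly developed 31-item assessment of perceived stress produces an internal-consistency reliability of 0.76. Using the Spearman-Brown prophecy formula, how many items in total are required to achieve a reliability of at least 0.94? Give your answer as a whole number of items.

154

n = 0.94 × (1 − 0.76) / [ 0.76 × (1 − 0.94) ]
  = 0.2256 / 0.0456 = 4.9474
So the test needs 4.9474 × 31 ≈ 153.37 items; rounding up, 154.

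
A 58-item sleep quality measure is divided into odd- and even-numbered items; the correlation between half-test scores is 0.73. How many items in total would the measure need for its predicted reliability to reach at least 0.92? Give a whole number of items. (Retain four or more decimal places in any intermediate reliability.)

Corrected full-test reliability: r_full = 2 × 0.73 / (1 + 0.73) ≈ 0.8439
Solve Spearman-Brown for n: n = 0.92(1 − 0.8439) / [0.8439(1 − 0.92)] = 2.1272
Required items = 2.1272 × 58 = 123.38, so 124 items.

124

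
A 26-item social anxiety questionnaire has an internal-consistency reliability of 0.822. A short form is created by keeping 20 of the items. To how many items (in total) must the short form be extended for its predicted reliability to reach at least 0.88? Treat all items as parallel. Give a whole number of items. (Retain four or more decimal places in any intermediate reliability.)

Short-form reliability: n = 20/26 = 0.7692; r_20 = n·r/(1+(n−1)r) ≈ 0.7803
Length factor from the short form to reach 0.88: n' = 0.88(1 − 0.7803) / [0.7803(1 − 0.88)] ≈ 2.0648
Total items = 2.0648 × 20 = 41.30, rounded up to 42.

42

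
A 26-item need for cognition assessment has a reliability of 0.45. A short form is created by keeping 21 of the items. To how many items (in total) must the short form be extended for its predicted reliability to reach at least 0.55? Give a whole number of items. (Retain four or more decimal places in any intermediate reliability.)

First, r for the 21-item form: n = 21/26 = 0.8077, so r_21 = 0.8077·0.45/(1 + (0.8077 − 1)·0.45) = 0.3979
Length factor from the short form to reach 0.55: n' = 0.55(1 − 0.3979) / [0.3979(1 − 0.55)] ≈ 1.8495
Total items = 1.8495 × 21 = 38.84, rounded up to 39.

39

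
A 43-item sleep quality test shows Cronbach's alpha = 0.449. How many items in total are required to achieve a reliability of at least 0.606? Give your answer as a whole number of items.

Spearman-Brown solved for the length factor n:
n = r*(1 − r) / [ r (1 − r*) ]
n = [0.606 × 0.551] / [0.449 × 0.394]
n = 0.333906 / 0.176906 ≈ 1.8875
1.8875 × 43 = 81.16 → 82 items

82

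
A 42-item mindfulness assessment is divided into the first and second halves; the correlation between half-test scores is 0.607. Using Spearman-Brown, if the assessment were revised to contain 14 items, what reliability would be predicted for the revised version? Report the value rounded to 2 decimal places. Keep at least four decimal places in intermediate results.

0.51

First correct the split-half correlation to full-test reliability: r_full = 2 × 0.607 / (1 + 0.607) ≈ 0.7554
Length factor from 42 to 14 items: n = 14/42 = 0.3333
r_new = n·r_full / (1 + (n − 1)·r_full) = 0.2518 / 0.4964 ≈ 0.5073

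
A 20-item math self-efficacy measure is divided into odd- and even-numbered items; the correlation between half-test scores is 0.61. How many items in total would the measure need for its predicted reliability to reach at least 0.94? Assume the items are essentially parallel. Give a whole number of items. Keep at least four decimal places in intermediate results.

101

r_full = 2(0.61)/(1 + 0.61) = 0.7578
n = r_tgt(1 − r_full) / [r_full(1 − r_tgt)] = 0.94 × 0.2422 / (0.7578 × 0.06) ≈ 5.0072
Items = 5.0072 × 20 ≈ 100.14 → 101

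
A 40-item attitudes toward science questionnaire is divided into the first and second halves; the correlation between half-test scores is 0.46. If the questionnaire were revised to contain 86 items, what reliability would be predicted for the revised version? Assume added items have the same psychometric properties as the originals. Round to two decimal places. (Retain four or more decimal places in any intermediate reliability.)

Spearman-Brown correction (n = 2): r_full = 2·0.46/(1 + 0.46) = 0.6301
Length factor from 40 to 86 items: n = 86/40 = 2.1500
r_new = n·r_full / (1 + (n − 1)·r_full) = 1.3547 / 1.7246 ≈ 0.7855

0.79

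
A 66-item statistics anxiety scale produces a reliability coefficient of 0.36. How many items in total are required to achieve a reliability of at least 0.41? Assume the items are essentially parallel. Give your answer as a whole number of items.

Spearman-Brown solved for the length factor n:
n = r*(1 − r) / [ r (1 − r*) ]
n = 0.41 × (1 − 0.36) / [ 0.36 × (1 − 0.41) ]
n = 0.2624 / 0.2124 ≈ 1.2354
1.2354 × 66 = 81.54 → 82 items

82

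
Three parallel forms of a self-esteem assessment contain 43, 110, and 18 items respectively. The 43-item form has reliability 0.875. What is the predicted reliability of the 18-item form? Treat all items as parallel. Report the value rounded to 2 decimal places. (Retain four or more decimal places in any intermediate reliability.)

0.75

The 110-item form is not needed; work directly from the 43-item form with n = 18/43 = 0.4186.
r_{18} = n·r / (1 + (n − 1)·r) = 0.3663 / 0.4913 ≈ 0.7456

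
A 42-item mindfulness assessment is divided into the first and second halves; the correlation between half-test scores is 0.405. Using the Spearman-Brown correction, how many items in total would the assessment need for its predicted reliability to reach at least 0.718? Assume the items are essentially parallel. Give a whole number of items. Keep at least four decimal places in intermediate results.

Corrected full-test reliability: r_full = 2 × 0.405 / (1 + 0.405) ≈ 0.5765
Solve Spearman-Brown for n: n = 0.718(1 − 0.5765) / [0.5765(1 − 0.718)] = 1.8704
Items = 1.8704 × 42 ≈ 78.56 → 79

79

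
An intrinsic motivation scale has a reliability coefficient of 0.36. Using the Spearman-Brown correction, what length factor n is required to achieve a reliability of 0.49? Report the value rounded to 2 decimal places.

1.71

Spearman-Brown solved for the length factor n:
n = r_target (1 − r_old) / [ r_old (1 − r_target) ]
n = [0.49 × 0.64] / [0.36 × 0.51]
n = 0.3136 / 0.1836 ≈ 1.7081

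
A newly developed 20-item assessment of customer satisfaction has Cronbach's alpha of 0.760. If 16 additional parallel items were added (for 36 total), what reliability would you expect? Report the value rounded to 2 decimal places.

0.85

n = 36/20 = 1.8
Apply the Spearman-Brown prophecy formula, r' = nr / [1 + (n − 1)r]:
r_new = 1.8·0.760 / [1 + (1.8 − 1)·0.760]
     = 1.3680 / 1.6080 = 0.8507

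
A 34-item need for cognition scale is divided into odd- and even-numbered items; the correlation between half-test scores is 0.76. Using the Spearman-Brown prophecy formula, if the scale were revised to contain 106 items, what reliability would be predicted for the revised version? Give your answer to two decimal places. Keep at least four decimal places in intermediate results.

0.95

Full-test reliability from the split-half r: r_full = 2(0.76)/(1 + 0.76) = 0.8636
Length factor from 34 to 106 items: n = 106/34 = 3.1176
r_new = n·r_full / (1 + (n − 1)·r_full) = 2.6924 / 2.8288 ≈ 0.9518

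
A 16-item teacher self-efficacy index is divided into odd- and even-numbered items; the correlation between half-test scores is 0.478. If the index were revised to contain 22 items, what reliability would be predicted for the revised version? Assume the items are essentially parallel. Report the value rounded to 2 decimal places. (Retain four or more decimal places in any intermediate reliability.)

Full-test reliability from the split-half r: r_full = 2(0.478)/(1 + 0.478) = 0.6468
Length factor from 16 to 22 items: n = 22/16 = 1.3750
r_new = n·r_full / (1 + (n − 1)·r_full) = 0.8894 / 1.2426 ≈ 0.7158

0.72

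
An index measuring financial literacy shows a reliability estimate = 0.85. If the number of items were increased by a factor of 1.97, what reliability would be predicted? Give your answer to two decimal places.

0.92

Spearman-Brown: r_new = n·r / (1 + (n − 1)·r)
r_new = (1.97 × 0.85) / (1 + (1.97 − 1) × 0.85)
r_new = 1.6745 / 1.8245 ≈ 0.9178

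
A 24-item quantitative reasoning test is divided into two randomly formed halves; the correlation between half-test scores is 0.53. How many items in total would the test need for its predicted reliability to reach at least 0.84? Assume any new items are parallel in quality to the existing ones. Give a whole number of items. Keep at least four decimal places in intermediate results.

56

Corrected full-test reliability: r_full = 2 × 0.53 / (1 + 0.53) ≈ 0.6928
Solve Spearman-Brown for n: n = 0.84(1 − 0.6928) / [0.6928(1 − 0.84)] = 2.3279
Required items = 2.3279 × 24 = 55.87, so 56 items.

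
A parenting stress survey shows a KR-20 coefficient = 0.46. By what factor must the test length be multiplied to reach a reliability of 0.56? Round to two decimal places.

1.49

Invert Spearman-Brown to solve for n:
n = r*(1 − r) / [ r (1 − r*) ]
n = 0.56(1 − 0.46) / [0.46(1 − 0.56)]
  = 0.3024 / 0.2024 = 1.4941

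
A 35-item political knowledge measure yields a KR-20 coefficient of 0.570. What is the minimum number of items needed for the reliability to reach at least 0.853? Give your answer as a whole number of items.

154

n = 0.853(1 − 0.570) / [0.570(1 − 0.853)]
  = 0.366790 / 0.083790 = 4.3775
4.3775 × 35 = 153.21 → 154 items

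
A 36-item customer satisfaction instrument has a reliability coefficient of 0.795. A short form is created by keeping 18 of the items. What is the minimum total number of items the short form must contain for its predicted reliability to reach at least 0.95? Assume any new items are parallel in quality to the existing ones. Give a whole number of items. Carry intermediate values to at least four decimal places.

First, r for the 18-item form: n = 18/36 = 0.5000, so r_18 = 0.5000·0.795/(1 + (0.5000 − 1)·0.795) = 0.6598
Length factor from the short form to reach 0.95: n' = 0.95(1 − 0.6598) / [0.6598(1 − 0.95)] ≈ 9.7966
Total items = 9.7966 × 18 = 176.34, rounded up to 177.

177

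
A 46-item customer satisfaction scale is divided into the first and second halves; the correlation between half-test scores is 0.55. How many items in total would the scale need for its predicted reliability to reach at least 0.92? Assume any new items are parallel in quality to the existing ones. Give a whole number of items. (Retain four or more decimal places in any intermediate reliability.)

r_full = 2(0.55)/(1 + 0.55) = 0.7097
Solve Spearman-Brown for n: n = 0.92(1 − 0.7097) / [0.7097(1 − 0.92)] = 4.7040
Items = 4.7040 × 46 ≈ 216.38 → 217

217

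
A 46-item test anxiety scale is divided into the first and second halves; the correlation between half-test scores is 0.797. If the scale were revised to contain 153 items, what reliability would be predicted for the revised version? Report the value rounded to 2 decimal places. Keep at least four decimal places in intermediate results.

Spearman-Brown correction (n = 2): r_full = 2·0.797/(1 + 0.797) = 0.8870
Length factor from 46 to 153 items: n = 153/46 = 3.3261
r_new = n·r_full / (1 + (n − 1)·r_full) = 2.9503 / 3.0633 ≈ 0.9631

0.96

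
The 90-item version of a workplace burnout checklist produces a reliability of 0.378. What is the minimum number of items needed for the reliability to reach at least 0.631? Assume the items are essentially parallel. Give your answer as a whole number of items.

254

Spearman-Brown solved for the length factor n:
n = r*(1 − r) / [ r (1 − r*) ]
n = 0.631 × (1 − 0.378) / [ 0.378 × (1 − 0.631) ]
n = 0.392482 / 0.139482 ≈ 2.8139
2.8139 × 90 = 253.25 → 254 items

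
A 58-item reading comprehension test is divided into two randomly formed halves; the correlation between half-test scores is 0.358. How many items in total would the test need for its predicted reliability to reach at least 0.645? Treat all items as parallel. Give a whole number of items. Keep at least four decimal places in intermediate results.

r_full = 2(0.358)/(1 + 0.358) = 0.5272
n = r_tgt(1 − r_full) / [r_full(1 − r_tgt)] = 0.645 × 0.4728 / (0.5272 × 0.355) ≈ 1.6294
Items = 1.6294 × 58 ≈ 94.51 → 95

95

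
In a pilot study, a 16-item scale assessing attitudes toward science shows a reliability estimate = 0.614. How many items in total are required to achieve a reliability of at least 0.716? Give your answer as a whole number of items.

Invert Spearman-Brown to solve for n:
n = r*(1 − r) / [ r (1 − r*) ]
n = 0.716(1 − 0.614) / [0.614(1 − 0.716)]
  = 0.276376 / 0.174376 = 1.5849
1.5849 × 16 = 25.36 → 26 items

26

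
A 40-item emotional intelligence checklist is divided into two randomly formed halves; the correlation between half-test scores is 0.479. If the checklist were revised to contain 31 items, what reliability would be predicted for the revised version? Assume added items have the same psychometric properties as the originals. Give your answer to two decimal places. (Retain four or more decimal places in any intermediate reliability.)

Spearman-Brown correction (n = 2): r_full = 2·0.479/(1 + 0.479) = 0.6477
Length factor from 40 to 31 items: n = 31/40 = 0.7750
r_new = n·r_full / (1 + (n − 1)·r_full) = 0.5020 / 0.8543 ≈ 0.5876

0.59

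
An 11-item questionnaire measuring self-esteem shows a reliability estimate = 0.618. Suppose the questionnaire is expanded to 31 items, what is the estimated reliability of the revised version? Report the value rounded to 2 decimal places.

0.82

n = 31/11 = 2.8182
Apply the Spearman-Brown prophecy formula, r' = nr / [1 + (n − 1)r]:
r_new = 2.8182·0.618 / [1 + (2.8182 − 1)·0.618]
r_new = 1.7416 / 2.1236 ≈ 0.8201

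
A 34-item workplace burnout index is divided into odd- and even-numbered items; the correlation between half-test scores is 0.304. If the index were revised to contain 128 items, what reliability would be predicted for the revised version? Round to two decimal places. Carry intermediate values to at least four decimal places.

0.77

Spearman-Brown correction (n = 2): r_full = 2·0.304/(1 + 0.304) = 0.4663
Length factor from 34 to 128 items: n = 128/34 = 3.7647
r_new = n·r_full / (1 + (n − 1)·r_full) = 1.7555 / 2.2892 ≈ 0.7669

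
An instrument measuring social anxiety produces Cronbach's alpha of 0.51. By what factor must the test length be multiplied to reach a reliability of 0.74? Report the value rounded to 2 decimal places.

2.73

n = [0.74 × 0.49] / [0.51 × 0.26]
  = 0.3626 / 0.1326 = 2.7345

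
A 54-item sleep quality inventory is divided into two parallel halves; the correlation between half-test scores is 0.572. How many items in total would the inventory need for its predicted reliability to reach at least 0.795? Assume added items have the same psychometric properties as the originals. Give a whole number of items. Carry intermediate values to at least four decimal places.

79

r_full = 2(0.572)/(1 + 0.572) = 0.7277
Solve Spearman-Brown for n: n = 0.795(1 − 0.7277) / [0.7277(1 − 0.795)] = 1.4511
Items = 1.4511 × 54 ≈ 78.36 → 79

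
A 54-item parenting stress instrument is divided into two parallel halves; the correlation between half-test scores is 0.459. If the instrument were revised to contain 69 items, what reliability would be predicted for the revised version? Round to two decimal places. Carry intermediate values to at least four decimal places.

Full-test reliability from the split-half r: r_full = 2(0.459)/(1 + 0.459) = 0.6292
Length factor from 54 to 69 items: n = 69/54 = 1.2778
r_new = n·r_full / (1 + (n − 1)·r_full) = 0.8040 / 1.1748 ≈ 0.6844

0.68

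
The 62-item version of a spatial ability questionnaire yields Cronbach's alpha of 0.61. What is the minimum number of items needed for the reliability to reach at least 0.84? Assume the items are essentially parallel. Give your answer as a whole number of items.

209

Invert Spearman-Brown to solve for n:
n = r_target (1 − r_old) / [ r_old (1 − r_target) ]
n = 0.84(1 − 0.61) / [0.61(1 − 0.84)]
  = 0.3276 / 0.0976 = 3.3566
Items needed = n × 62 = 3.3566 × 62 ≈ 208.11 → round up to 209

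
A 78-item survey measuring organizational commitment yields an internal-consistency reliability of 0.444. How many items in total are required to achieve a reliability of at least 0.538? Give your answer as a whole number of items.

114

Rearranging the Spearman-Brown formula for n,
n = r_target (1 − r_old) / [ r_old (1 − r_target) ]
n = [0.538 × 0.556] / [0.444 × 0.462]
  = 0.299128 / 0.205128 = 1.4583
1.4583 × 78 = 113.75 → 114 items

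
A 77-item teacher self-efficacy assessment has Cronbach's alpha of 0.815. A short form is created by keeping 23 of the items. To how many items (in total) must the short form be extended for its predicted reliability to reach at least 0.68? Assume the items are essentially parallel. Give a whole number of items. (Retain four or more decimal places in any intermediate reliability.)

38

Short-form reliability: n = 23/77 = 0.2987; r_23 = n·r/(1+(n−1)r) ≈ 0.5682
Then solve for n' with r_old = 0.5682, r_target = 0.68: n' = 0.68(1 − 0.5682)/[0.5682(1 − 0.68)] = 1.6149
Total items = 1.6149 × 23 = 37.14, rounded up to 38.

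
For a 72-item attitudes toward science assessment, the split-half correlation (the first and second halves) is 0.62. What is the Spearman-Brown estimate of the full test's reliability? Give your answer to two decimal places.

0.77

Each half is half the length of the full test, so the full test is n = 2 times a half.
r_full = 2(0.62) / (1 + 0.62)
r_full = 1.2400 / 1.6200 ≈ 0.7654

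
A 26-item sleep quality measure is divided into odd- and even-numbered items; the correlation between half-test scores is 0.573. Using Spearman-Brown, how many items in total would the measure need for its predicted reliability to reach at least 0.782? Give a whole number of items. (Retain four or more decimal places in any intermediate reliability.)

35

Corrected full-test reliability: r_full = 2 × 0.573 / (1 + 0.573) ≈ 0.7285
Solve Spearman-Brown for n: n = 0.782(1 − 0.7285) / [0.7285(1 − 0.782)] = 1.3369
Items = 1.3369 × 26 ≈ 34.76 → 35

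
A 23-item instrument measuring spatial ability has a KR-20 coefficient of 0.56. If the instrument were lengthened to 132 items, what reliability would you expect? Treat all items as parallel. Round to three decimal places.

Length ratio n = 132/23 = 5.7391
Apply the Spearman-Brown prophecy formula, r' = nr / [1 + (n − 1)r]:
r_new = (5.7391 × 0.56) / (1 + (5.7391 − 1) × 0.56)
r_new = 3.2139 / 3.6539 ≈ 0.8796

0.880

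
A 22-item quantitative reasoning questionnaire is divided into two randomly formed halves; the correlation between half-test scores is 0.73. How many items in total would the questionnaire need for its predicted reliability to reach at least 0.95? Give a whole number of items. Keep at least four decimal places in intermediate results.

78

r_full = 2(0.73)/(1 + 0.73) = 0.8439
n = r_tgt(1 − r_full) / [r_full(1 − r_tgt)] = 0.95 × 0.1561 / (0.8439 × 0.05) ≈ 3.5145
Required items = 3.5145 × 22 = 77.32, so 78 items.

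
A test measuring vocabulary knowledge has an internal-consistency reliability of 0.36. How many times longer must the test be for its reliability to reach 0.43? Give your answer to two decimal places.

n = 0.43(1 − 0.36) / [0.36(1 − 0.43)]
  = 0.2752 / 0.2052 = 1.3411

1.34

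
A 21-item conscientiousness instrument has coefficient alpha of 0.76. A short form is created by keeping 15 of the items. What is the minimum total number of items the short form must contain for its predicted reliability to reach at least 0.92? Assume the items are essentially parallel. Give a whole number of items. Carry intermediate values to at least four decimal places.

77

Short-form reliability: n = 15/21 = 0.7143; r_15 = n·r/(1+(n−1)r) ≈ 0.6934
Then solve for n' with r_old = 0.6934, r_target = 0.92: n' = 0.92(1 − 0.6934)/[0.6934(1 − 0.92)] = 5.0849
Total items = 5.0849 × 15 = 76.27, rounded up to 77.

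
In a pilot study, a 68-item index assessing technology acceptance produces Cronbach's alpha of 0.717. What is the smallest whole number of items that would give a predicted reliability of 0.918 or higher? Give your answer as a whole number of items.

Spearman-Brown solved for the length factor n:
n = r*(1 − r) / [ r (1 − r*) ]
n = [0.918 × 0.283] / [0.717 × 0.082]
n = 0.259794 / 0.058794 ≈ 4.4187
4.4187 × 68 = 300.47 → 301 items

301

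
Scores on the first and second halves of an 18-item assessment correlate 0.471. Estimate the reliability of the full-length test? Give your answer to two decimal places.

r_full = 2r_hh / (1 + r_hh) = 2 × 0.471 / (1 + 0.471)
       = 0.9420 / 1.4710 = 0.6404

0.64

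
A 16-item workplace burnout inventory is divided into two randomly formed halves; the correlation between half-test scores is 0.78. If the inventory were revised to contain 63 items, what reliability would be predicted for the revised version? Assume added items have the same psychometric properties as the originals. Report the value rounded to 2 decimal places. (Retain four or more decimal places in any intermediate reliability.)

Full-test reliability from the split-half r: r_full = 2(0.78)/(1 + 0.78) = 0.8764
Length factor from 16 to 63 items: n = 63/16 = 3.9375
r_new = n·r_full / (1 + (n − 1)·r_full) = 3.4508 / 3.5744 ≈ 0.9654

0.97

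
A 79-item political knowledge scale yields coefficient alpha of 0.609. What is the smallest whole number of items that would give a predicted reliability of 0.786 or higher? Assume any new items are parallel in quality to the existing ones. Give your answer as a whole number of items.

Spearman-Brown solved for the length factor n:
n = r_target (1 − r_old) / [ r_old (1 − r_target) ]
n = 0.786(1 − 0.609) / [0.609(1 − 0.786)]
n = 0.307326 / 0.130326 ≈ 2.3581
Items needed = n × 79 = 2.3581 × 79 ≈ 186.29 → round up to 187

187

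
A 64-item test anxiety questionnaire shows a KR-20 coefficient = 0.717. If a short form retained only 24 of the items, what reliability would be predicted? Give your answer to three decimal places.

0.487

Length ratio n = 24/64 = 0.375
By Spearman-Brown, r_new = n r / (1 + (n − 1) r).
r_new = 0.375·0.717 / [1 + (0.375 − 1)·0.717]
r_new = 0.2689 / 0.5519 ≈ 0.4872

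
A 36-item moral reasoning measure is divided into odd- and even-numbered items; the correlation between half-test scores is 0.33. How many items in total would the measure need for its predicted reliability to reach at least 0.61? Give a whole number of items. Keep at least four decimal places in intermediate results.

58

r_full = 2(0.33)/(1 + 0.33) = 0.4962
n = r_tgt(1 − r_full) / [r_full(1 − r_tgt)] = 0.61 × 0.5038 / (0.4962 × 0.39) ≈ 1.5881
Required items = 1.5881 × 36 = 57.17, so 58 items.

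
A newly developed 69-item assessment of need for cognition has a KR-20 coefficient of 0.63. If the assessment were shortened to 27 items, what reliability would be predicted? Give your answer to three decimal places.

0.400

The new length is 27/69 = 0.3913 times the old.
Spearman-Brown: r_new = n·r / (1 + (n − 1)·r)
r_new = (0.3913 × 0.63) / (1 + (0.3913 − 1) × 0.63)
     = 0.2465 / 0.6165 = 0.3998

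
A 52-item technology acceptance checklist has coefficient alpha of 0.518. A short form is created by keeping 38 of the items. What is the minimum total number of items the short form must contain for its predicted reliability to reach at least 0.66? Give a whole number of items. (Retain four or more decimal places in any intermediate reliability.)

Short-form reliability: n = 38/52 = 0.7308; r_38 = n·r/(1+(n−1)r) ≈ 0.4399
Length factor from the short form to reach 0.66: n' = 0.66(1 − 0.4399) / [0.4399(1 − 0.66)] ≈ 2.4716
Items = 2.4716 × 38 ≈ 93.92 → 94

94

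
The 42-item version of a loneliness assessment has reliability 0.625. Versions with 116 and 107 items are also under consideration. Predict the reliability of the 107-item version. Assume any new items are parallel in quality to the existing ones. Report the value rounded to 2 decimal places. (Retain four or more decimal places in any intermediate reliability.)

0.81

The 116-item form is not needed; work directly from the 42-item form with n = 107/42 = 2.5476.
r_{107} = n·r / (1 + (n − 1)·r) = 1.5922 / 1.9672 ≈ 0.8094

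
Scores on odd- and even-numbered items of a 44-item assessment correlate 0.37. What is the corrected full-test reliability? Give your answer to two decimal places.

The full test is twice the length of either half (n = 2).
r_full = 2r_hh / (1 + r_hh) = 2 × 0.37 / (1 + 0.37)
       = 0.7400 / 1.3700 = 0.5401

0.54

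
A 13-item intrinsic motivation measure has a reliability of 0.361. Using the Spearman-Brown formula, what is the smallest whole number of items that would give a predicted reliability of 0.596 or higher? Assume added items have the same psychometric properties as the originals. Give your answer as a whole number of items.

34

Invert Spearman-Brown to solve for n:
n = r*(1 − r) / [ r (1 − r*) ]
n = 0.596 × (1 − 0.361) / [ 0.361 × (1 − 0.596) ]
n = 0.380844 / 0.145844 ≈ 2.6113
Items needed = n × 13 = 2.6113 × 13 ≈ 33.95 → round up to 34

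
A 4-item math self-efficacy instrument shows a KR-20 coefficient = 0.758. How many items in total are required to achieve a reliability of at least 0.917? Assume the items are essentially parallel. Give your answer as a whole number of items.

15

Spearman-Brown solved for the length factor n:
n = r_target (1 − r_old) / [ r_old (1 − r_target) ]
n = [0.917 × 0.242] / [0.758 × 0.083]
n = 0.221914 / 0.062914 ≈ 3.5273
So the test needs 3.5273 × 4 ≈ 14.11 items; rounding up, 15.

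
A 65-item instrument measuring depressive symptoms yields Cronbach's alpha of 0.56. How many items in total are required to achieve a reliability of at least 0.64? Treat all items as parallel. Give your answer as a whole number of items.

91

Invert Spearman-Brown to solve for n:
n = r_target (1 − r_old) / [ r_old (1 − r_target) ]
n = 0.64(1 − 0.56) / [0.56(1 − 0.64)]
  = 0.2816 / 0.2016 = 1.3968
1.3968 × 65 = 90.79 → 91 items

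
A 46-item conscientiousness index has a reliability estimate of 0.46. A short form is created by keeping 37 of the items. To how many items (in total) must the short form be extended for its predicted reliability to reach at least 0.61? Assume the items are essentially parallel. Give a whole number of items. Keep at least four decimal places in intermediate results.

Short-form reliability: n = 37/46 = 0.8043; r_37 = n·r/(1+(n−1)r) ≈ 0.4066
Length factor from the short form to reach 0.61: n' = 0.61(1 − 0.4066) / [0.4066(1 − 0.61)] ≈ 2.2827
Items = 2.2827 × 37 ≈ 84.46 → 85

85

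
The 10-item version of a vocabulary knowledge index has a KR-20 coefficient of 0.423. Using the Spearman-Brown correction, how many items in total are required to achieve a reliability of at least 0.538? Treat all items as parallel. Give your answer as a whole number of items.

n = [0.538 × 0.577] / [0.423 × 0.462]
  = 0.310426 / 0.195426 = 1.5885
1.5885 × 10 = 15.88 → 16 items

16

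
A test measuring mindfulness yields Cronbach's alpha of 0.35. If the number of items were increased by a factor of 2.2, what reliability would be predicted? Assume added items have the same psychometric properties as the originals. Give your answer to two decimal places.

r_new = 2.2·0.35 / [1 + (2.2 − 1)·0.35]
r_new = 0.7700 / 1.4200 ≈ 0.5423

0.54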